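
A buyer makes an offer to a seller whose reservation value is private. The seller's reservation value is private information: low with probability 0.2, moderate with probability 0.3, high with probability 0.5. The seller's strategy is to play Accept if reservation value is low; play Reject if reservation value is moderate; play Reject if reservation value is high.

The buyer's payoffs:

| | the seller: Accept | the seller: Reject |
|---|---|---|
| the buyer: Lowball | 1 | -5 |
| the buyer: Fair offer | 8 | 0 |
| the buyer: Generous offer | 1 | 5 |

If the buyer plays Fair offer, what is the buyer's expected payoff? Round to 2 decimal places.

1.60

Take the expectation over the seller's reservation value, weighting each type's action by its prior probability.
E[Fair offer] = 0.2·8 + 0.3·0 + 0.5·0 = 1.6 + 0 + 0 = 1.6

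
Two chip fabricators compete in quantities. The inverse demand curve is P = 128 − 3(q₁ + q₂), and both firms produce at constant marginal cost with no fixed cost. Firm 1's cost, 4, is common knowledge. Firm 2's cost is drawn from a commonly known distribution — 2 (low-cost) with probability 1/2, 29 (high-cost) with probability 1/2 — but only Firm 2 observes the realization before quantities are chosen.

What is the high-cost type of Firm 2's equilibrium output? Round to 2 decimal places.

Firm 2 with cost c maximizes (128 − 3(q₁+q₂) − c)·q₂, giving q₂(c) = (128 − c − 3q₁)/6.
E[c₂] = 1/2·2 + 1/2·29 = 15.5
Firm 1's FOC against E[q₂] yields q₁ = (128 − 2·4 + E[c₂])/9 = (128 − 8 + 15.5)/9 = 15.0556.
q₂(high-cost) = (128 − 29 − 3·15.0556)/6 = 8.97222.

8.97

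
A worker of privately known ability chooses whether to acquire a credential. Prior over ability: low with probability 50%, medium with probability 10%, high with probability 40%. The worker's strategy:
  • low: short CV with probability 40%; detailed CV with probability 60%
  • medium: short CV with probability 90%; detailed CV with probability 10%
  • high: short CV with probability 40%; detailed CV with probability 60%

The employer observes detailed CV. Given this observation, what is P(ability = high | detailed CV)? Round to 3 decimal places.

P(detailed CV) = 0.5·0.6 + 0.1·0.1 + 0.4·0.6 = 0.55
P(high | detailed CV) = (0.4·0.6) / 0.55 = 0.24 / 0.55 = 0.436364

0.436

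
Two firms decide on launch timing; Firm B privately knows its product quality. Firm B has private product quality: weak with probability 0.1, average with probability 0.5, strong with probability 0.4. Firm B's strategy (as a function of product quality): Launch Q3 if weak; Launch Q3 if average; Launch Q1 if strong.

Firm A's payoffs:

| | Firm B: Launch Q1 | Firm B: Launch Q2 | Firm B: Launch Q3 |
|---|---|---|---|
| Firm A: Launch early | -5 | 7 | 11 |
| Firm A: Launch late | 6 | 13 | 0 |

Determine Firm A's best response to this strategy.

Compute Firm A's expected payoff for each action, taking the expectation over Firm B's type.
E[Launch early] = 0.1·(11) + 0.5·(11) + 0.4·(-5) = 4.6
E[Launch late] = 0.1·(0) + 0.5·(0) + 0.4·(6) = 2.4
Best response: Launch early (4.6 is the largest).

Launch early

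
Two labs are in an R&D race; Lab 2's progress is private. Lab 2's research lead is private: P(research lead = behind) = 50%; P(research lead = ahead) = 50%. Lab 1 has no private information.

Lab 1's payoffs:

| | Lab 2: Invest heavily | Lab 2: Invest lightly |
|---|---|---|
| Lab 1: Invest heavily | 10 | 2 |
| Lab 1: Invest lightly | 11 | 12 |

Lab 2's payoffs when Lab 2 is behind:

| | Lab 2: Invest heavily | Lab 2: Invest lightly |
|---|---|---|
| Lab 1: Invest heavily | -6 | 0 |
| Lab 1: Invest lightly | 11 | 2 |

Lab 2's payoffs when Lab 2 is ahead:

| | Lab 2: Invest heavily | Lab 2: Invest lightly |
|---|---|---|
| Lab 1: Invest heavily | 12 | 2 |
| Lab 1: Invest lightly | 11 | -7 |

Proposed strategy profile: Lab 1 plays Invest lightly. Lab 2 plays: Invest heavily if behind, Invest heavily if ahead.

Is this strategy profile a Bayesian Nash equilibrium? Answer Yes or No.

Yes

Lab 1 plays Invest lightly: E[Invest lightly] = 0.5·(11) + 0.5·(11) = 11; E[Invest heavily] = 10. Best-responding. ✓
Lab 2 (research lead behind), facing Invest lightly: Invest heavily gives 11, Invest lightly gives 2. Proposed Invest heavily is best. ✓
Lab 2 (research lead ahead), facing Invest lightly: Invest heavily gives 11, Invest lightly gives -7. Proposed Invest heavily is best. ✓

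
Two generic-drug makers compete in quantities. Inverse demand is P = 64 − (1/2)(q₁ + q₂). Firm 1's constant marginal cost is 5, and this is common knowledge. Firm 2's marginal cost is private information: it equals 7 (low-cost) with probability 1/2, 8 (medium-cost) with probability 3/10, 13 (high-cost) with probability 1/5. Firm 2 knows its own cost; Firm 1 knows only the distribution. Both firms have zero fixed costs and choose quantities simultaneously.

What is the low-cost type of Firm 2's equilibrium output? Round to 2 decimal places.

36.17

Type-c best response for Firm 2: q₂(c) = (64 − c) − q₁/2.
Firm 1 maximizes expected profit; its first-order condition is 64 − q₁ − (1/2)E[q₂] − 5 = 0.
Substituting E[q₂] and solving: E[c₂] = 8.5, so q₁ = (64 − 2·5 + 8.5)/(3/2) = 41.6667.
q₂(low-cost) = (64 − 7 − (1/2)·41.6667) = 36.1667.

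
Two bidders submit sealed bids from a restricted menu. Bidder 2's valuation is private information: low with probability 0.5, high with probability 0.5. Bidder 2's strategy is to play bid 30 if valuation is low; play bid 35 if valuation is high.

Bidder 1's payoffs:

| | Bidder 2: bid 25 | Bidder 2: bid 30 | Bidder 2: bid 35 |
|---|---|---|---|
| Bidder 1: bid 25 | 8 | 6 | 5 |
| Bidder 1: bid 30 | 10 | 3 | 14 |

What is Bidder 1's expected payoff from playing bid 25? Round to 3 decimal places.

Take the expectation over Bidder 2's valuation, weighting each type's action by its prior probability.
E[bid 25] = 0.5·6 + 0.5·5 = 3 + 2.5 = 5.5

5.500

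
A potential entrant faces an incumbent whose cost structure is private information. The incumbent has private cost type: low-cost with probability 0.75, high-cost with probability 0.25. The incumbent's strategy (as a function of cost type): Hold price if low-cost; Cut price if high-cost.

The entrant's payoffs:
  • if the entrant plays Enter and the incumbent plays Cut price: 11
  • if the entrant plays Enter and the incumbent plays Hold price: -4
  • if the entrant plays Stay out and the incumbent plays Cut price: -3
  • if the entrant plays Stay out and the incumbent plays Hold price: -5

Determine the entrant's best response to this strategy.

Compute the entrant's expected payoff for each action, taking the expectation over the incumbent's type.
E[Enter] = 0.75·(-4) + 0.25·(11) = -0.25
E[Stay out] = 0.75·(-5) + 0.25·(-3) = -4.5
Best response: Enter (-0.25 is the largest).

Enter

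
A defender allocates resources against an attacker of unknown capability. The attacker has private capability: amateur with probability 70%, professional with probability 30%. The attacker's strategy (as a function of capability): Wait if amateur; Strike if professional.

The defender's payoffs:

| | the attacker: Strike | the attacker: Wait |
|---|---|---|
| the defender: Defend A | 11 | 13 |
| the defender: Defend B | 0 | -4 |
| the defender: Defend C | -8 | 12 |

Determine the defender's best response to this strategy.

E[Defend A] = 0.7·(13) + 0.3·(11) = 12.4
E[Defend B] = 0.7·(-4) + 0.3·(0) = -2.8
E[Defend C] = 0.7·(12) + 0.3·(-8) = 6
Best response: Defend A (12.4 is the largest).

Defend A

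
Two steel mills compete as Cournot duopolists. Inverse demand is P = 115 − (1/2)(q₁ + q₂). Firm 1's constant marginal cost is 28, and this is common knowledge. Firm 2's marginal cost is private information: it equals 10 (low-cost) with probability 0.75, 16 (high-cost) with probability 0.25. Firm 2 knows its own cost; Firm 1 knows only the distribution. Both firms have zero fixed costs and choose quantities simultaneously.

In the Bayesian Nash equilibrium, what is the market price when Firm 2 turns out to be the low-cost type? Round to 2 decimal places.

50.75

Type-c best response for Firm 2: q₂(c) = (115 − c) − q₁/2.
Firm 1 maximizes expected profit; its first-order condition is 115 − q₁ − (1/2)E[q₂] − 28 = 0.
Substituting E[q₂] and solving: E[c₂] = 11.5, so q₁ = (115 − 2·28 + 11.5)/(3/2) = 47.
q₂(low-cost) = 81.5, so P = 115 − (1/2)·(47 + 81.5) = 50.75.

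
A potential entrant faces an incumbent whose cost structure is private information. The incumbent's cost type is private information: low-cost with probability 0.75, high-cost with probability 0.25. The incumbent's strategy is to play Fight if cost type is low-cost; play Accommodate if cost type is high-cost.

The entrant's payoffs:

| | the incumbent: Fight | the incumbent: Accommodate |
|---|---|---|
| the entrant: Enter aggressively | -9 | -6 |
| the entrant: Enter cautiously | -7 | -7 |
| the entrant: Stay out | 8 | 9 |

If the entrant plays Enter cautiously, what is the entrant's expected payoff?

-7

E[Enter cautiously] = 0.75·(-7) + 0.25·(-7) = (-5.25) + (-1.75) = -7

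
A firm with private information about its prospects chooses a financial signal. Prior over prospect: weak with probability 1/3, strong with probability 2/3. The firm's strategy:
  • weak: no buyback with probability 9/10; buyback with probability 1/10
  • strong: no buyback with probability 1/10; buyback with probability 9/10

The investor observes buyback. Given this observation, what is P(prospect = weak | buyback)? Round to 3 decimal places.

0.053

P(buyback) = (1/3)·(1/10) + (2/3)·(9/10) = 19/30
P(weak | buyback) = ((1/3)·(1/10)) / (19/30) = (1/30) / (19/30) = 1/19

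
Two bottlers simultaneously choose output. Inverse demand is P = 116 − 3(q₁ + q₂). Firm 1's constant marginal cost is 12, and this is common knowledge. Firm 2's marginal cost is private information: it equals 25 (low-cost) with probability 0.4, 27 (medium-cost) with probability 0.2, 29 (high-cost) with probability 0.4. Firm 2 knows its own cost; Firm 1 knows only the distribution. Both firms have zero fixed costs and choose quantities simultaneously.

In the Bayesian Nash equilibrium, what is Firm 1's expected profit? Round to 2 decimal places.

524.48

Type-c best response for Firm 2: q₂(c) = (116 − c)/6 − q₁/2.
Firm 1 maximizes expected profit; its first-order condition is 116 − 6q₁ − 3E[q₂] − 12 = 0.
Substituting E[q₂] and solving: E[c₂] = 27, so q₁ = (116 − 2·12 + 27)/9 = 13.2222.
E[P] = 116 − 3·(q₁ + E[q₂]) = 51.6667; Firm 1's expected profit = (E[P] − 12)·q₁ = (51.6667 − 12)·13.2222 = 524.481.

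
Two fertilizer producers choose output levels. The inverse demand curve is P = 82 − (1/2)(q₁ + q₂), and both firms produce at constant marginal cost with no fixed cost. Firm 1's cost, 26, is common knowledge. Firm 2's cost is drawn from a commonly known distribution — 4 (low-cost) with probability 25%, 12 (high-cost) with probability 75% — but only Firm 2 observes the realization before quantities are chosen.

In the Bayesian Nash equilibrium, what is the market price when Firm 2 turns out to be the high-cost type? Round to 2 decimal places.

40.33

Each type of Firm 2 best-responds to q₁; Firm 1 best-responds to the expected q₂ over Firm 2's types.
Firm 2 with cost c maximizes (82 − (1/2)(q₁+q₂) − c)·q₂, giving q₂(c) = (82 − c − (1/2)q₁).
E[c₂] = 0.25·4 + 0.75·12 = 10
Firm 1's FOC against E[q₂] yields q₁ = (82 − 2·26 + E[c₂])/(3/2) = (82 − 52 + 10)/(3/2) = 26.6667.
q₂(high-cost) = 56.6667, so P = 82 − (1/2)·(26.6667 + 56.6667) = 40.3333.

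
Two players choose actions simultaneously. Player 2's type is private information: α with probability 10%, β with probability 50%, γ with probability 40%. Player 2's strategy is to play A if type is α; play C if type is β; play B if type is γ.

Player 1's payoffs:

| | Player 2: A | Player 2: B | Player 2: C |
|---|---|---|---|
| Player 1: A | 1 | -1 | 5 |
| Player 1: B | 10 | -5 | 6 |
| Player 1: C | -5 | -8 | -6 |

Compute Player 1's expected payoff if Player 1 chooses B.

2

Take the expectation over Player 2's type, weighting each type's action by its prior probability.
E[B] = 0.1·10 + 0.5·6 + 0.4·(-5) = 1 + 3 + (-2) = 2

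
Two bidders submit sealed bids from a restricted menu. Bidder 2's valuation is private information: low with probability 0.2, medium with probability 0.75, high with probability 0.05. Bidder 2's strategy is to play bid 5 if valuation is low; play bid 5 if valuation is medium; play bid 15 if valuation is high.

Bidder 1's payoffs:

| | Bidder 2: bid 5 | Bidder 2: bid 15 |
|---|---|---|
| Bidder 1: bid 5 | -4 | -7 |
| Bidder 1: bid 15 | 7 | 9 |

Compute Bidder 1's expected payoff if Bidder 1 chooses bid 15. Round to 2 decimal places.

E[bid 15] = 0.2·7 + 0.75·7 + 0.05·9 = 1.4 + 5.25 + 0.45 = 7.1

7.10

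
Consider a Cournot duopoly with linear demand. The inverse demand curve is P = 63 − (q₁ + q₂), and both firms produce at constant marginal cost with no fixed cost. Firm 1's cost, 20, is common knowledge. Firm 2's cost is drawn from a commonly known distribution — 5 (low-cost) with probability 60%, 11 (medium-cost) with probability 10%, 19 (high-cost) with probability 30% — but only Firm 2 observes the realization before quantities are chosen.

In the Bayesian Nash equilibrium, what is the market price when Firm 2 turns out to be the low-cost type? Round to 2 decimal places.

Type-c best response for Firm 2: q₂(c) = (63 − c)/2 − q₁/2.
Firm 1 maximizes expected profit; its first-order condition is 63 − 2q₁ − E[q₂] − 20 = 0.
Substituting E[q₂] and solving: E[c₂] = 9.8, so q₁ = (63 − 2·20 + 9.8)/3 = 10.9333.
q₂(low-cost) = 23.5333, so P = 63 − (10.9333 + 23.5333) = 28.5333.

28.53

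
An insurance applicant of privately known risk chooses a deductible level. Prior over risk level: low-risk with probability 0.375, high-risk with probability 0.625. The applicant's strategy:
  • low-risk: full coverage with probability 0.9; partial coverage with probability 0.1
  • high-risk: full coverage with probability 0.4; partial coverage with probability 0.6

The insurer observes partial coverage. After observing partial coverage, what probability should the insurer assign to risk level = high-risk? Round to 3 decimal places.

0.909

Apply Bayes' rule using the sender's strategy as the likelihood.
P(partial coverage) = 0.375·0.1 + 0.625·0.6 = 0.4125
P(high-risk | partial coverage) = (0.625·0.6) / 0.4125 = 0.375 / 0.4125 = 0.909091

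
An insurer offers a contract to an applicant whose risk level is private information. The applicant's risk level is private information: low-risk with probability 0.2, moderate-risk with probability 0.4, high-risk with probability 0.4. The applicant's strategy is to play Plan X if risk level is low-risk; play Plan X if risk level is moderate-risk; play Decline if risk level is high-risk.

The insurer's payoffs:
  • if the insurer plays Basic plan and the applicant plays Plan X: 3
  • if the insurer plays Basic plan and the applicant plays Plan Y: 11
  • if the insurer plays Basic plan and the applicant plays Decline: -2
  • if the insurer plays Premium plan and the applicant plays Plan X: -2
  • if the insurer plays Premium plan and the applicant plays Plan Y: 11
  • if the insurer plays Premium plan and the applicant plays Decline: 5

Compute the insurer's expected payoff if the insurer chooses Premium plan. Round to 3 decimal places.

Take the expectation over the applicant's risk level, weighting each type's action by its prior probability.
E[Premium plan] = 0.2·(-2) + 0.4·(-2) + 0.4·5 = (-0.4) + (-0.8) + 2 = 0.8

0.800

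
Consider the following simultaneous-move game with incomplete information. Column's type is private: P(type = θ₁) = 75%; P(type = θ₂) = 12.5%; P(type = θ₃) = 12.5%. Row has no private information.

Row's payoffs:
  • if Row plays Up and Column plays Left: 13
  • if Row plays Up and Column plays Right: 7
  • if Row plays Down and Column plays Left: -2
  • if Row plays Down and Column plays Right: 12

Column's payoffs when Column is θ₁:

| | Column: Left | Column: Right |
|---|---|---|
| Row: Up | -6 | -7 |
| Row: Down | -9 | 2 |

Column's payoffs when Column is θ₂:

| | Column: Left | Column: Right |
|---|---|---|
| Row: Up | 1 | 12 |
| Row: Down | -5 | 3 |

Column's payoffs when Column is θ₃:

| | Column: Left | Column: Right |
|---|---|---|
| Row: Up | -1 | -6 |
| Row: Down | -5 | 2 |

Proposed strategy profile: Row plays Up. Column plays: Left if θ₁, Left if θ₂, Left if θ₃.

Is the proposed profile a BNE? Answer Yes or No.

Row plays Up: E[Up] = 0.75·(13) + 0.125·(13) + 0.125·(13) = 13; E[Down] = -2. Best-responding. ✓
Column (type θ₁), facing Up: Left gives -6, Right gives -7. Proposed Left is best. ✓
Column (type θ₂), facing Up: Left gives 1, Right gives 12. Proposed Left is not best — profitable deviation exists. ✗
Column (type θ₃), facing Up: Left gives -1, Right gives -6. Proposed Left is best. ✓

No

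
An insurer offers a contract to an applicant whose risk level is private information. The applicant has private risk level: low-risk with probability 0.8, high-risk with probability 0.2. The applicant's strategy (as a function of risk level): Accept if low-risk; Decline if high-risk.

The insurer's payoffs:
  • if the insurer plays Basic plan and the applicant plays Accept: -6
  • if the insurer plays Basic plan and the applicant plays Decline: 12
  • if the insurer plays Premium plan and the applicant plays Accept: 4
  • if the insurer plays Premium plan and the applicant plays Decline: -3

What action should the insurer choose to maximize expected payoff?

Premium plan

E[Basic plan] = 0.8·(-6) + 0.2·(12) = -2.4
E[Premium plan] = 0.8·(4) + 0.2·(-3) = 2.6
Best response: Premium plan (2.6 is the largest).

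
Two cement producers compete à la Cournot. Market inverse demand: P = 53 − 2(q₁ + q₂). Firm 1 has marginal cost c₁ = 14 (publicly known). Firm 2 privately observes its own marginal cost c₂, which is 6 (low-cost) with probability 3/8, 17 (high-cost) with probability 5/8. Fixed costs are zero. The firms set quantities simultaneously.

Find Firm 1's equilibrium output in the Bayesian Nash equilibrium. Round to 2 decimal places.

6.31

Type-c best response for Firm 2: q₂(c) = (53 − c)/4 − q₁/2.
Firm 1 maximizes expected profit; its first-order condition is 53 − 4q₁ − 2E[q₂] − 14 = 0.
Substituting E[q₂] and solving: E[c₂] = 12.875, so q₁ = (53 − 2·14 + 12.875)/6 = 6.3125.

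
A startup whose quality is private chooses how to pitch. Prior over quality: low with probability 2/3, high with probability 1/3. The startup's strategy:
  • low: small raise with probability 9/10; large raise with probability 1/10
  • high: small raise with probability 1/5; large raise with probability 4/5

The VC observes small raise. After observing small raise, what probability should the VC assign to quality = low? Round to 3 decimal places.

P(small raise) = (2/3)·(9/10) + (1/3)·(1/5) = 2/3
P(low | small raise) = ((2/3)·(9/10)) / (2/3) = (3/5) / (2/3) = 9/10

0.900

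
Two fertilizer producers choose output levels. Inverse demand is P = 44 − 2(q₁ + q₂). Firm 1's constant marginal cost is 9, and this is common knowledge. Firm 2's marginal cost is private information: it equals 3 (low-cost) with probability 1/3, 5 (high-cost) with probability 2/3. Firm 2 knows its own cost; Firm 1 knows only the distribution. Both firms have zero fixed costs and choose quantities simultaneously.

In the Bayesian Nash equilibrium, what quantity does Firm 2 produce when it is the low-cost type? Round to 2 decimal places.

Each type of Firm 2 best-responds to q₁; Firm 1 best-responds to the expected q₂ over Firm 2's types.
Firm 2 with cost c maximizes (44 − 2(q₁+q₂) − c)·q₂, giving q₂(c) = (44 − c − 2q₁)/4.
E[c₂] = 1/3·3 + 2/3·5 = 4.33333
Firm 1's FOC against E[q₂] yields q₁ = (44 − 2·9 + E[c₂])/6 = (44 − 18 + 4.33333)/6 = 5.05556.
q₂(low-cost) = (44 − 3 − 2·5.05556)/4 = 7.72222.

7.72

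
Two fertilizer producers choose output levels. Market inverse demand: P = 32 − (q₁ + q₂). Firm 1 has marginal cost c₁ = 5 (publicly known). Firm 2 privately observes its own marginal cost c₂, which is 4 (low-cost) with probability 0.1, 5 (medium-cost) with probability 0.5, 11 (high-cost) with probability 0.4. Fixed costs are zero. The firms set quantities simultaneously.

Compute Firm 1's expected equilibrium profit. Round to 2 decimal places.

95.39

Type-c best response for Firm 2: q₂(c) = (32 − c)/2 − q₁/2.
Firm 1 maximizes expected profit; its first-order condition is 32 − 2q₁ − E[q₂] − 5 = 0.
Substituting E[q₂] and solving: E[c₂] = 7.3, so q₁ = (32 − 2·5 + 7.3)/3 = 9.76667.
E[P] = 32 − (q₁ + E[q₂]) = 14.7667; Firm 1's expected profit = (E[P] − 5)·q₁ = (14.7667 − 5)·9.76667 = 95.3878.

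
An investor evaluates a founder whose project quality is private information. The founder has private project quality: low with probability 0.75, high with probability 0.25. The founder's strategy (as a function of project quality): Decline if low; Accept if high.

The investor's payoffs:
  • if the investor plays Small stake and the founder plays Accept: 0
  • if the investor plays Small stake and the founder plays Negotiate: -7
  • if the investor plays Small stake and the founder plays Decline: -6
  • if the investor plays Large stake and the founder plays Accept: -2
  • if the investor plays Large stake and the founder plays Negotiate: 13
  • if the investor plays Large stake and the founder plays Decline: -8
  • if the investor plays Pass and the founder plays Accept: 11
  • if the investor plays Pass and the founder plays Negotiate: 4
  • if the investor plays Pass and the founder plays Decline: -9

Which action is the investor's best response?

Compute the investor's expected payoff for each action, taking the expectation over the founder's type.
E[Small stake] = 0.75·(-6) + 0.25·(0) = -4.5
E[Large stake] = 0.75·(-8) + 0.25·(-2) = -6.5
E[Pass] = 0.75·(-9) + 0.25·(11) = -4
Best response: Pass (-4 is the largest).

Pass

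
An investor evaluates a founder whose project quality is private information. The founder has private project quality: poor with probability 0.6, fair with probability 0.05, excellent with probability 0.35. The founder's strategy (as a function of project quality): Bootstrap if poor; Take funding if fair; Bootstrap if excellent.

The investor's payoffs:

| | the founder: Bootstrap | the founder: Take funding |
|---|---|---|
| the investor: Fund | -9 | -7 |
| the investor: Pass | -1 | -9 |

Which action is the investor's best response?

Pass

Compute the investor's expected payoff for each action, taking the expectation over the founder's type.
E[Fund] = 0.6·(-9) + 0.05·(-7) + 0.35·(-9) = -8.9
E[Pass] = 0.6·(-1) + 0.05·(-9) + 0.35·(-1) = -1.4
Best response: Pass (-1.4 is the largest).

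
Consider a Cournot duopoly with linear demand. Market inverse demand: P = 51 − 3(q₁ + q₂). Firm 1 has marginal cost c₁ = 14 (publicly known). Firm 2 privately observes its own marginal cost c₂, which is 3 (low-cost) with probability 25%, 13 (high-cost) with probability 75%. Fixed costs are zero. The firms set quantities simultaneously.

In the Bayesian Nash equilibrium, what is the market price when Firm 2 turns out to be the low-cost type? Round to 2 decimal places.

21.42

Type-c best response for Firm 2: q₂(c) = (51 − c)/6 − q₁/2.
Firm 1 maximizes expected profit; its first-order condition is 51 − 6q₁ − 3E[q₂] − 14 = 0.
Substituting E[q₂] and solving: E[c₂] = 10.5, so q₁ = (51 − 2·14 + 10.5)/9 = 3.72222.
q₂(low-cost) = 6.13889, so P = 51 − 3·(3.72222 + 6.13889) = 21.4167.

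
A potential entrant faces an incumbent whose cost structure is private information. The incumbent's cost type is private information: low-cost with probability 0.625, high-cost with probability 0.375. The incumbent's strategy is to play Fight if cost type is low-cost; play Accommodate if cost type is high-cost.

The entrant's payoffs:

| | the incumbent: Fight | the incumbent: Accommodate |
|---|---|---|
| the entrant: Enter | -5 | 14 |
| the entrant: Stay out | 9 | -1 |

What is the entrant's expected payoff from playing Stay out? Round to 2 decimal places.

E[Stay out] = 0.625·9 + 0.375·(-1) = 5.625 + (-0.375) = 5.25

5.25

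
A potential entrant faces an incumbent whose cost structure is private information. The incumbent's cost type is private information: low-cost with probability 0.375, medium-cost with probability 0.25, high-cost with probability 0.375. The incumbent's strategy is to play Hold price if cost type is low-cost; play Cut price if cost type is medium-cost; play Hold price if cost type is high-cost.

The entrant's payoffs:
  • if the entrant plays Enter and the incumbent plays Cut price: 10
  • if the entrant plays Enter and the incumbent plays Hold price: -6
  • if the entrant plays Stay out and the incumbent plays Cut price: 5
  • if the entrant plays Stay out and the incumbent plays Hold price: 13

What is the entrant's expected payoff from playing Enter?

E[Enter] = 0.375·(-6) + 0.25·10 + 0.375·(-6) = (-2.25) + 2.5 + (-2.25) = -2

-2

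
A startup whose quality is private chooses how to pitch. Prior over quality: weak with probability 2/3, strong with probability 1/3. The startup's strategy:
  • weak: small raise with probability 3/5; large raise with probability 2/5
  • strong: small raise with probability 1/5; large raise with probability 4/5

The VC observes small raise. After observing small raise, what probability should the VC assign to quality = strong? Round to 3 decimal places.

0.143

Apply Bayes' rule using the sender's strategy as the likelihood.
P(small raise) = (2/3)·(3/5) + (1/3)·(1/5) = 7/15
P(strong | small raise) = ((1/3)·(1/5)) / (7/15) = (1/15) / (7/15) = 1/7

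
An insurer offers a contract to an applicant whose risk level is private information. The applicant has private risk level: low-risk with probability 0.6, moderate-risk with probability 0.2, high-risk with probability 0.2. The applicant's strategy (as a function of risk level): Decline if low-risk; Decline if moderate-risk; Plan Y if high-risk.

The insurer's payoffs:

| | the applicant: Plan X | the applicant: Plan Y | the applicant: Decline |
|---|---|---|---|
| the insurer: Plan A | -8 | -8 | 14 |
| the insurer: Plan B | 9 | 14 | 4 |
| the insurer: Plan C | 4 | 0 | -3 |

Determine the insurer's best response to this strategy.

E[Plan A] = 0.6·(14) + 0.2·(14) + 0.2·(-8) = 9.6
E[Plan B] = 0.6·(4) + 0.2·(4) + 0.2·(14) = 6
E[Plan C] = 0.6·(-3) + 0.2·(-3) + 0.2·(0) = -2.4
Best response: Plan A (9.6 is the largest).

Plan A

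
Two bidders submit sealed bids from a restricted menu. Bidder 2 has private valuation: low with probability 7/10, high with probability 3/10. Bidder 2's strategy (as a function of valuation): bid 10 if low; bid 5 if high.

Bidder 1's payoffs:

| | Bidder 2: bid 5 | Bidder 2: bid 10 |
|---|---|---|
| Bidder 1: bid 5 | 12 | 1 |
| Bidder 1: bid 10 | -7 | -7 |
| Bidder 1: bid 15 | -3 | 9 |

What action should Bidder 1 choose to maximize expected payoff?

E[bid 5] = 7/10·(1) + 3/10·(12) = 43/10
E[bid 10] = 7/10·(-7) + 3/10·(-7) = -7
E[bid 15] = 7/10·(9) + 3/10·(-3) = 27/5
Best response: bid 15 (27/5 is the largest).

bid 15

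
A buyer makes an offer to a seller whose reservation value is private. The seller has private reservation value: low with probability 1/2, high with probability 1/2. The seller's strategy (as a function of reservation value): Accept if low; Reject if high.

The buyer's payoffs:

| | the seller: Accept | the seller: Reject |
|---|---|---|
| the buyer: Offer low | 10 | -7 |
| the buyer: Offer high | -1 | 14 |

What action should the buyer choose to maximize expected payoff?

E[Offer low] = 1/2·(10) + 1/2·(-7) = 3/2
E[Offer high] = 1/2·(-1) + 1/2·(14) = 13/2
Best response: Offer high (13/2 is the largest).

Offer high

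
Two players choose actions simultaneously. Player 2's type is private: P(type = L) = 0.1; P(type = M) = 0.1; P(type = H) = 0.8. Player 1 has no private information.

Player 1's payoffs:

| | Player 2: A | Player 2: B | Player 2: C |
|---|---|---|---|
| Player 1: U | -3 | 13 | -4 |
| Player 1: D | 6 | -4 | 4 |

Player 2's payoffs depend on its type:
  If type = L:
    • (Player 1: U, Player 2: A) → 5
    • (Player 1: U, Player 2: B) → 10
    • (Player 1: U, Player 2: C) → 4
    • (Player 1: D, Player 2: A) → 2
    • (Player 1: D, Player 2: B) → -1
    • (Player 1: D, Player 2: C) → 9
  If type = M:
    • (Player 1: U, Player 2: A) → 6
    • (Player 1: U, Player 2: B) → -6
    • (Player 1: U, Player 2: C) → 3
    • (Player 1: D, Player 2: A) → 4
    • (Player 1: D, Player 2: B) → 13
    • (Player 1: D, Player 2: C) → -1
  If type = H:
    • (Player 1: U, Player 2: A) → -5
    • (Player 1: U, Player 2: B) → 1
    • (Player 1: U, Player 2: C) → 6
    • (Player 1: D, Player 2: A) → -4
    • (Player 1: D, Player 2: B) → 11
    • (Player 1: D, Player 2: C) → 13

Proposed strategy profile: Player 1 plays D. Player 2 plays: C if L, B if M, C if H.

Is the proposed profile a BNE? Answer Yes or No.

Yes

Player 1 plays D: E[D] = 0.1·(4) + 0.1·(-4) + 0.8·(4) = 3.2; E[U] = -2.3. Best-responding. ✓
Player 2 (type L), facing D: A gives 2, B gives -1, C gives 9. Proposed C is best. ✓
Player 2 (type M), facing D: A gives 4, B gives 13, C gives -1. Proposed B is best. ✓
Player 2 (type H), facing D: A gives -4, B gives 11, C gives 13. Proposed C is best. ✓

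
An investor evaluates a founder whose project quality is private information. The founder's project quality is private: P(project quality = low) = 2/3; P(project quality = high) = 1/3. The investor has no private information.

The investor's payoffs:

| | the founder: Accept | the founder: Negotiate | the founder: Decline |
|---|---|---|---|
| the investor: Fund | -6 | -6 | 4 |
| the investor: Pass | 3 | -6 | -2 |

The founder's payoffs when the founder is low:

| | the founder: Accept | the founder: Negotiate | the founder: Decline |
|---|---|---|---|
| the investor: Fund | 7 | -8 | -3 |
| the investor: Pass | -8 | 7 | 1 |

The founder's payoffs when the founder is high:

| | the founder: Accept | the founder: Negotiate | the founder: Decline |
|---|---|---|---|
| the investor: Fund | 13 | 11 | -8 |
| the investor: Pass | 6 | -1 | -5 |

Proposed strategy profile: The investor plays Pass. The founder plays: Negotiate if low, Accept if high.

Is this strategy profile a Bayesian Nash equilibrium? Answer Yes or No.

The investor plays Pass: E[Pass] = 2/3·(-6) + 1/3·(3) = -3; E[Fund] = -6. Best-responding. ✓
The founder (project quality low), facing Pass: Accept gives -8, Negotiate gives 7, Decline gives 1. Proposed Negotiate is best. ✓
The founder (project quality high), facing Pass: Accept gives 6, Negotiate gives -1, Decline gives -5. Proposed Accept is best. ✓

Yes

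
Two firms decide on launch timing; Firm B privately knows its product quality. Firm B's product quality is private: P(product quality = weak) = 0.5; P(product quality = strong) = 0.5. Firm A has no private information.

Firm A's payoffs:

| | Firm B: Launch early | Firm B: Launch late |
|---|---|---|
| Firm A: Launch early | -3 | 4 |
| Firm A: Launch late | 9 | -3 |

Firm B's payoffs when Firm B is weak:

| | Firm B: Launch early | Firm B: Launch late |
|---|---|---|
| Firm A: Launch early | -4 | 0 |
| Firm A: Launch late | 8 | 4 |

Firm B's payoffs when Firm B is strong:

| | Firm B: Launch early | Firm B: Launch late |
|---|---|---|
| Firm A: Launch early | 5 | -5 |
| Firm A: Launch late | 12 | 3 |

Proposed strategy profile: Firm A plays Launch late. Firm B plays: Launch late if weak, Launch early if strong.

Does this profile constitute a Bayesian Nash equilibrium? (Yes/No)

No

A profile is a BNE iff every type of every player is best-responding given beliefs about the other side.
Firm A plays Launch late: E[Launch late] = 0.5·(-3) + 0.5·(9) = 3; E[Launch early] = 0.5. Best-responding. ✓
Firm B (product quality weak), facing Launch late: Launch early gives 8, Launch late gives 4. Proposed Launch late is not best — profitable deviation exists. ✗
Firm B (product quality strong), facing Launch late: Launch early gives 12, Launch late gives 3. Proposed Launch early is best. ✓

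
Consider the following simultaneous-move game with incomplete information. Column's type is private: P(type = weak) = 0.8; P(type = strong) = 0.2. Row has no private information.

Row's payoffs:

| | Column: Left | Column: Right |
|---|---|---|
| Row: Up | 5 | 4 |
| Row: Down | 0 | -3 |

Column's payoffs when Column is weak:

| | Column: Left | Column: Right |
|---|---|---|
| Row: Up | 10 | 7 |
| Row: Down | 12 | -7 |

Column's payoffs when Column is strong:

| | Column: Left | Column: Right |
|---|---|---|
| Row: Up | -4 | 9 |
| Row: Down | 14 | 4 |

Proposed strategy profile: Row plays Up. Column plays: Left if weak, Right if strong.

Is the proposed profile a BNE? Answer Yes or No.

Row plays Up: E[Up] = 0.8·(5) + 0.2·(4) = 4.8; E[Down] = -0.6. Best-responding. ✓
Column (type weak), facing Up: Left gives 10, Right gives 7. Proposed Left is best. ✓
Column (type strong), facing Up: Left gives -4, Right gives 9. Proposed Right is best. ✓

Yes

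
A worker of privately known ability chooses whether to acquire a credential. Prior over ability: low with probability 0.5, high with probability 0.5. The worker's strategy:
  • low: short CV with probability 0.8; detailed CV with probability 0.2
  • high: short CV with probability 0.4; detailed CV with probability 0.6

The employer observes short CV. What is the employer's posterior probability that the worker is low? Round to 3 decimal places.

0.667

P(short CV) = 0.5·0.8 + 0.5·0.4 = 0.6
P(low | short CV) = (0.5·0.8) / 0.6 = 0.4 / 0.6 = 0.666667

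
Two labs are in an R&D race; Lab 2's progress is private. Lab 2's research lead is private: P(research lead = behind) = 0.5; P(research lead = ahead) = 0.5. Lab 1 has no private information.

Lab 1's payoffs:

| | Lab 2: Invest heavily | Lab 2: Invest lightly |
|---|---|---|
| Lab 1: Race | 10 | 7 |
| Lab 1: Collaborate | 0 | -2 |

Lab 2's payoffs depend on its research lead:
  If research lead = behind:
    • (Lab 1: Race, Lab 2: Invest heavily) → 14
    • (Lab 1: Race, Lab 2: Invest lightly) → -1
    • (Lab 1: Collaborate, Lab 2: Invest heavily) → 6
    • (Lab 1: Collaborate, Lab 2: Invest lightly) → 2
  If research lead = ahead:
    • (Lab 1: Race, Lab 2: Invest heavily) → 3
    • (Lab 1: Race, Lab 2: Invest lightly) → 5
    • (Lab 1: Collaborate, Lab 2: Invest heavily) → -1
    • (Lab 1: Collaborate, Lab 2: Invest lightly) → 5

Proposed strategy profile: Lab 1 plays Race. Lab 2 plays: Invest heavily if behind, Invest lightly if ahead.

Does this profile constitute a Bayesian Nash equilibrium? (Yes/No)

Lab 1 plays Race: E[Race] = 0.5·(10) + 0.5·(7) = 8.5; E[Collaborate] = -1. Best-responding. ✓
Lab 2 (research lead behind), facing Race: Invest heavily gives 14, Invest lightly gives -1. Proposed Invest heavily is best. ✓
Lab 2 (research lead ahead), facing Race: Invest heavily gives 3, Invest lightly gives 5. Proposed Invest lightly is best. ✓

Yes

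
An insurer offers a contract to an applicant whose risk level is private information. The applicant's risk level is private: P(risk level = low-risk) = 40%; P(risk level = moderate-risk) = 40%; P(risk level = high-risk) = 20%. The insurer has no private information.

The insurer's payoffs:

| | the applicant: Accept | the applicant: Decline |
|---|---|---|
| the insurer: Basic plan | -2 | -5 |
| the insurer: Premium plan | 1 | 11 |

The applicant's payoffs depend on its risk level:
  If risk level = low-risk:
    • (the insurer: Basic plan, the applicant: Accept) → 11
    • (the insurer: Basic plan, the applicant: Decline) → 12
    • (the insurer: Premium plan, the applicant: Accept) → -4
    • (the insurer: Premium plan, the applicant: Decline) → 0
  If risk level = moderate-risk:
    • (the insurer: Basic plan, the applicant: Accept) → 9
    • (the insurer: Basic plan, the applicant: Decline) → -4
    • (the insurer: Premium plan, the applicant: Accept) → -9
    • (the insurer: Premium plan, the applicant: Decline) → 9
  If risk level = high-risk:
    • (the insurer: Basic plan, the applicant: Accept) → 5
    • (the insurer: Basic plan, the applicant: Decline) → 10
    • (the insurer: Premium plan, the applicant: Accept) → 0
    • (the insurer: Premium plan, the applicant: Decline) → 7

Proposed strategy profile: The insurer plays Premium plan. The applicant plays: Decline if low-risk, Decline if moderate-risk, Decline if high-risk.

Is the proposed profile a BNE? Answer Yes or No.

Yes

The insurer plays Premium plan: E[Premium plan] = 0.4·(11) + 0.4·(11) + 0.2·(11) = 11; E[Basic plan] = -5. Best-responding. ✓
The applicant (risk level low-risk), facing Premium plan: Accept gives -4, Decline gives 0. Proposed Decline is best. ✓
The applicant (risk level moderate-risk), facing Premium plan: Accept gives -9, Decline gives 9. Proposed Decline is best. ✓
The applicant (risk level high-risk), facing Premium plan: Accept gives 0, Decline gives 7. Proposed Decline is best. ✓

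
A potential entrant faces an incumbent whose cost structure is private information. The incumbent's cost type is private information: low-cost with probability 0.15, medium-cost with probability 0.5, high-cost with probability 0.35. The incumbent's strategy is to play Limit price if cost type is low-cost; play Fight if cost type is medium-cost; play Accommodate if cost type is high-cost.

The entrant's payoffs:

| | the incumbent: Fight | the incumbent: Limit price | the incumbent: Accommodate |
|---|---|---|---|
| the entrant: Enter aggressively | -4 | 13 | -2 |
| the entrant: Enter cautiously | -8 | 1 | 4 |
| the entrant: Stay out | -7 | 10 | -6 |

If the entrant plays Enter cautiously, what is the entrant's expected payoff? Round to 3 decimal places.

Take the expectation over the incumbent's cost type, weighting each type's action by its prior probability.
E[Enter cautiously] = 0.15·1 + 0.5·(-8) + 0.35·4 = 0.15 + (-4) + 1.4 = -2.45

-2.450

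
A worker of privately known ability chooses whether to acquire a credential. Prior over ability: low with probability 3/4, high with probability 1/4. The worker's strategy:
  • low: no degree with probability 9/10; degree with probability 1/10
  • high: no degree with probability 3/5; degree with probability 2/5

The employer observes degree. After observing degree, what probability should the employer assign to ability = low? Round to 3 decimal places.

P(degree) = (3/4)·(1/10) + (1/4)·(2/5) = 7/40
P(low | degree) = ((3/4)·(1/10)) / (7/40) = (3/40) / (7/40) = 3/7

0.429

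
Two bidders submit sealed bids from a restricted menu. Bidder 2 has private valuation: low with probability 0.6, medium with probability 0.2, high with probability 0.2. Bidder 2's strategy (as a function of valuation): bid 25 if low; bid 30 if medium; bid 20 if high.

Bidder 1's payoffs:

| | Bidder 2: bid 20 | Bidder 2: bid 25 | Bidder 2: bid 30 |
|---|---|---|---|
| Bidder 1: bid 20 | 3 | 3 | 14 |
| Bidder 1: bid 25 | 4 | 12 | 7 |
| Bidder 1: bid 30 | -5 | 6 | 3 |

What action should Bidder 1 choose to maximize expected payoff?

bid 25

Compute Bidder 1's expected payoff for each action, taking the expectation over Bidder 2's type.
E[bid 20] = 0.6·(3) + 0.2·(14) + 0.2·(3) = 5.2
E[bid 25] = 0.6·(12) + 0.2·(7) + 0.2·(4) = 9.4
E[bid 30] = 0.6·(6) + 0.2·(3) + 0.2·(-5) = 3.2
Best response: bid 25 (9.4 is the largest).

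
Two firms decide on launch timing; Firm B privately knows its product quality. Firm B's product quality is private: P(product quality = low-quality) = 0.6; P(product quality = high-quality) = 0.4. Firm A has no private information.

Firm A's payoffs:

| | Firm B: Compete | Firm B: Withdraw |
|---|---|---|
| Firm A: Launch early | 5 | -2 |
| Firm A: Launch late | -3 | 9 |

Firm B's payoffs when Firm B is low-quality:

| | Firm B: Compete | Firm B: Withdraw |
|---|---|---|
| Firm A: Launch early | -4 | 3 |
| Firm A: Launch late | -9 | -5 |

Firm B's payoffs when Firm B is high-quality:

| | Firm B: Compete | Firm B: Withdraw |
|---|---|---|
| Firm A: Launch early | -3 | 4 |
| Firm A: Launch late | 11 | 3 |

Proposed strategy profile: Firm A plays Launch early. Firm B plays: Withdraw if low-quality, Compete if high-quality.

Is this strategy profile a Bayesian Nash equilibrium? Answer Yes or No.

No

A profile is a BNE iff every type of every player is best-responding given beliefs about the other side.
Firm A plays Launch early: E[Launch early] = 0.6·(-2) + 0.4·(5) = 0.8; E[Launch late] = 4.2. Not best-responding. ✗
Firm B (product quality low-quality), facing Launch early: Compete gives -4, Withdraw gives 3. Proposed Withdraw is best. ✓
Firm B (product quality high-quality), facing Launch early: Compete gives -3, Withdraw gives 4. Proposed Compete is not best — profitable deviation exists. ✗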